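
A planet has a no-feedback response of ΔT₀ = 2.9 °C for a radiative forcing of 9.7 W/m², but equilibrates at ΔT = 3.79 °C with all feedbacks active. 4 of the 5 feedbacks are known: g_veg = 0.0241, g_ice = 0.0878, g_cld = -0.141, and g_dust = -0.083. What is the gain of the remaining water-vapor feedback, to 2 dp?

0.35

Amplification A = ΔT/ΔT₀ = 3.79/2.9 = 1.307.
Total gain g = 1 − 1/A = 1 − 1/1.307 = 0.2349.
Known gains sum to 0.0241 + 0.0878 − 0.141 − 0.083 = -0.1121.
g_wv = 0.2349 + 0.1121 = 0.35.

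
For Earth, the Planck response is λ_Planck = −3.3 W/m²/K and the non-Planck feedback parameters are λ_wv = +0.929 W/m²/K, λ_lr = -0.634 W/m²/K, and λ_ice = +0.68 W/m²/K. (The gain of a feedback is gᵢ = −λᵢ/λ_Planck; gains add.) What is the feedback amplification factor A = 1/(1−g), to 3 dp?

Convert to gains: g_wv = 0.929/3.3 = 0.2815; g_lr = -0.634/3.3 = -0.1921; g_ice = 0.68/3.3 = 0.2061.
Total gain g = 0.2955.
A = 1/(1 − 0.2955) = 1.419.

1.419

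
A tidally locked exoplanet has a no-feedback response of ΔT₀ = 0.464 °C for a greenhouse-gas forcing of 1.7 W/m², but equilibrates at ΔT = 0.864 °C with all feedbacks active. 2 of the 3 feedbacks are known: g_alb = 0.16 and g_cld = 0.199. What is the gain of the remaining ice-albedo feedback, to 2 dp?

Amplification A = ΔT/ΔT₀ = 0.864/0.464 = 1.862.
Total gain g = 1 − 1/A = 1 − 1/1.862 = 0.4629.
Known gains sum to 0.16 + 0.199 = 0.359.
g_ice = 0.4629 − 0.359 = 0.10.

0.10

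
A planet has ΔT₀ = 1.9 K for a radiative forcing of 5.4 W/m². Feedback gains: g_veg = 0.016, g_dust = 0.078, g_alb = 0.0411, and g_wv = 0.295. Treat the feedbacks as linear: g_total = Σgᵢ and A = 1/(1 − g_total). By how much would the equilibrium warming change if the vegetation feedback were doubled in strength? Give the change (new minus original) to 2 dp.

0.10 K

Original: g = 0.4301, ΔT = 1.9/(1−0.4301) = 3.3339 K.
With doubled vegetation: g' = 0.4461, ΔT' = 1.9/(1−0.4461) = 3.4302 K.
Change = 3.4302 − 3.3339 = 0.10 K.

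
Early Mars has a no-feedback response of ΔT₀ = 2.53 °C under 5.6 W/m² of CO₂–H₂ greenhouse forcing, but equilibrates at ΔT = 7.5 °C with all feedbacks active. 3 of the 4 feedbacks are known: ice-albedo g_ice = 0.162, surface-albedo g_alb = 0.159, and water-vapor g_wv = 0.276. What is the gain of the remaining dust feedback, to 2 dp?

0.07

Amplification A = ΔT/ΔT₀ = 7.5/2.53 = 2.964.
Total gain g = 1 − 1/A = 1 − 1/2.964 = 0.6626.
Known gains sum to 0.162 + 0.159 + 0.276 = 0.597.
g_dust = 0.6626 − 0.597 = 0.07.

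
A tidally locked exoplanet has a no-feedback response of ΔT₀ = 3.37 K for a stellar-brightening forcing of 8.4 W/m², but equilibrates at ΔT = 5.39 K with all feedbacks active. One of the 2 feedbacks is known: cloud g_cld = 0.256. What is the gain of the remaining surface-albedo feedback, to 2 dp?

Amplification A = ΔT/ΔT₀ = 5.39/3.37 = 1.599.
Total gain g = 1 − 1/A = 1 − 1/1.599 = 0.3746.
The known gain is 0.256.
g_alb = 0.3746 − 0.256 = 0.12.

0.12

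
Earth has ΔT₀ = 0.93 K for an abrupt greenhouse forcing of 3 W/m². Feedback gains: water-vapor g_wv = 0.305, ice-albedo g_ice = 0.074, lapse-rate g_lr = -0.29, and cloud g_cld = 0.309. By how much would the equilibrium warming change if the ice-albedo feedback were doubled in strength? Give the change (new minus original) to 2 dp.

Original: g = 0.398, ΔT = 0.93/(1−0.398) = 1.5449 K.
With doubled ice-albedo: g' = 0.472, ΔT' = 0.93/(1−0.472) = 1.7614 K.
Change = 1.7614 − 1.5449 = 0.22 K.

0.22 K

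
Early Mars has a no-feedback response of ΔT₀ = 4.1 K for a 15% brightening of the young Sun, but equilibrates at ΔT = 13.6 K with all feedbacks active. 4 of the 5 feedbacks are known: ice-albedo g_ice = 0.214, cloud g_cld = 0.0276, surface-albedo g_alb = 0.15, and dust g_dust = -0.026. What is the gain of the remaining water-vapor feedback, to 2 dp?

0.33

Amplification A = ΔT/ΔT₀ = 13.6/4.1 = 3.317.
Total gain g = 1 − 1/A = 1 − 1/3.317 = 0.6985.
Known gains sum to 0.214 + 0.0276 + 0.15 − 0.026 = 0.3656.
g_wv = 0.6985 − 0.3656 = 0.33.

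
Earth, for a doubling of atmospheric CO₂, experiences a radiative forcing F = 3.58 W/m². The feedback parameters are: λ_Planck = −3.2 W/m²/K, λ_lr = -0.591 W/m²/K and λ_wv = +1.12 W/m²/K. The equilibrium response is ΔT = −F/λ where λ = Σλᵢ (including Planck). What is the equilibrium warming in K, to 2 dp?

Net feedback parameter λ = (−3.2) + (-0.591) + (+1.12) = -2.671 W/m²/K.
ΔT = −F/λ = −3.58/(-2.671) = 1.34 K.

1.34 K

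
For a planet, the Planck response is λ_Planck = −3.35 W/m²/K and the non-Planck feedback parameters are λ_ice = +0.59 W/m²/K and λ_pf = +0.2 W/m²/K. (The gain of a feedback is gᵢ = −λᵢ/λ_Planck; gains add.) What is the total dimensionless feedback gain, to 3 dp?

Convert to gains: g_ice = 0.59/3.35 = 0.1761; g_pf = 0.2/3.35 = 0.0597.
Total gain g = 0.2358.

0.236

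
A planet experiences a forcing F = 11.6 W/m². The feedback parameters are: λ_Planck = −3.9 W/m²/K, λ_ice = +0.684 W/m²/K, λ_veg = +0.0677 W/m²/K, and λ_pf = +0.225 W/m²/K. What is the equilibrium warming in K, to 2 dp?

Net feedback parameter λ = (−3.9) + (+0.684) + (+0.0677) + (+0.225) = -2.9233 W/m²/K.
ΔT = −F/λ = −11.6/(-2.9233) = 3.97 K.

3.97 K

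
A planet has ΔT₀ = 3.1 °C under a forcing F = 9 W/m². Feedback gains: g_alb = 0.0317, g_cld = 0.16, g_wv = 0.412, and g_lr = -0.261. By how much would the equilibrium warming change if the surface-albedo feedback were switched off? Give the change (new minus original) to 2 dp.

Original: g = 0.3427, ΔT = 3.1/(1−0.3427) = 4.7163 °C.
Without surface-albedo: g' = 0.311, ΔT' = 3.1/(1−0.311) = 4.4993 °C.
Change = 4.4993 − 4.7163 = -0.22 °C.

-0.22 °C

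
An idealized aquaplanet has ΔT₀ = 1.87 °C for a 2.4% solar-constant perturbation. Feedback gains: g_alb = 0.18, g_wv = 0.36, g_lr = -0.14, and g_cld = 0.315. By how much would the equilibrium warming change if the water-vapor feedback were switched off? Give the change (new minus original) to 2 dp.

-3.66 °C

Original: g = 0.715, ΔT = 1.87/(1−0.715) = 6.5614 °C.
Without water-vapor: g' = 0.355, ΔT' = 1.87/(1−0.355) = 2.8992 °C.
Change = 2.8992 − 6.5614 = -3.66 °C.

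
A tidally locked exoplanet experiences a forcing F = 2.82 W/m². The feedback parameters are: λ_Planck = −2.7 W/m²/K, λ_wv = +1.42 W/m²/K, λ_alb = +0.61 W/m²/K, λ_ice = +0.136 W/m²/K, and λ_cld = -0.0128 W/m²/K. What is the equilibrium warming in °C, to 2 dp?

Net feedback parameter λ = (−2.7) + (+1.42) + (+0.61) + (+0.136) + (-0.0128) = -0.5468 W/m²/K.
ΔT = −F/λ = −2.82/(-0.5468) = 5.16 °C.

5.16 °C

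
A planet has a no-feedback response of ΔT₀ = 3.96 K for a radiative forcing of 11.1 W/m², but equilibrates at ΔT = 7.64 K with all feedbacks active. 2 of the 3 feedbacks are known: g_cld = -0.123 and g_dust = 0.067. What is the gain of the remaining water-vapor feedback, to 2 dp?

Amplification A = ΔT/ΔT₀ = 7.64/3.96 = 1.929.
Total gain g = 1 − 1/A = 1 − 1/1.929 = 0.4816.
Known gains sum to -0.123 + 0.067 = -0.056.
g_wv = 0.4816 + 0.056 = 0.54.

0.54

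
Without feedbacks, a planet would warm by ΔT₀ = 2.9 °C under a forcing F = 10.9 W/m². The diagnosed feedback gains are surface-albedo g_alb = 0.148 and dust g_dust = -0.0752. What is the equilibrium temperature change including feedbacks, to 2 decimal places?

3.13 °C

Total gain g = 0.148 − 0.0752 = 0.0728.
Amplification A = 1/(1 − 0.0728) = 1.079.
ΔT = 2.9 × 1.079 = 3.13 °C.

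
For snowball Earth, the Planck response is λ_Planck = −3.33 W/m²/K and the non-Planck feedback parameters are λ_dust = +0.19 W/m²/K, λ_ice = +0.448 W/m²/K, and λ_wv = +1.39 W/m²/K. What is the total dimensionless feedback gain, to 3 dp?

Convert to gains: g_dust = 0.19/3.33 = 0.05706; g_ice = 0.448/3.33 = 0.1345; g_wv = 1.39/3.33 = 0.4174.
Total gain g = 0.60896.

0.609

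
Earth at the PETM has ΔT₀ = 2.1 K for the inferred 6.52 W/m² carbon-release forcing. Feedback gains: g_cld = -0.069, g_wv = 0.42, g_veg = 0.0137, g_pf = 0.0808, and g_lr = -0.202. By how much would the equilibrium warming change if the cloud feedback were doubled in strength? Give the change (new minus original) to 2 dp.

Original: g = 0.2435, ΔT = 2.1/(1−0.2435) = 2.7759 K.
With doubled cloud: g' = 0.1745, ΔT' = 2.1/(1−0.1745) = 2.5439 K.
Change = 2.5439 − 2.7759 = -0.23 K.

-0.23 K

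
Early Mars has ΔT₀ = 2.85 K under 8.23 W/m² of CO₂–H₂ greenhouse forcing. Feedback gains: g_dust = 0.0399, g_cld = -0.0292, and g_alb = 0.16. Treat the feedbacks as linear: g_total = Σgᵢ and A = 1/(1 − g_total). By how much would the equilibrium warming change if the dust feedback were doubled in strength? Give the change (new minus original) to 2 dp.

Original: g = 0.1707, ΔT = 2.85/(1−0.1707) = 3.4366 K.
With doubled dust: g' = 0.2106, ΔT' = 2.85/(1−0.2106) = 3.6103 K.
Change = 3.6103 − 3.4366 = 0.17 K.

0.17 K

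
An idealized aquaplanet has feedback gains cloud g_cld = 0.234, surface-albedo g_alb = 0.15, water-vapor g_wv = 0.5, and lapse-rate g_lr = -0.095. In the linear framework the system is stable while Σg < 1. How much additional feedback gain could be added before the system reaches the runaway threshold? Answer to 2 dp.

Current total gain = 0.234 + 0.15 + 0.5 − 0.095 = 0.789.
Margin to runaway = 1 − 0.789 = 0.21.

0.21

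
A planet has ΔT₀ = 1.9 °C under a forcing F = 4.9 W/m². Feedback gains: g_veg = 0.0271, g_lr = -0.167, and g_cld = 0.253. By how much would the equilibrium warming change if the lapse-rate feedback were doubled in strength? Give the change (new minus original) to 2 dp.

-0.34 °C

Original: g = 0.1131, ΔT = 1.9/(1−0.1131) = 2.1423 °C.
With doubled lapse-rate: g' = -0.0539, ΔT' = 1.9/(1+0.0539) = 1.8028 °C.
Change = 1.8028 − 2.1423 = -0.34 °C.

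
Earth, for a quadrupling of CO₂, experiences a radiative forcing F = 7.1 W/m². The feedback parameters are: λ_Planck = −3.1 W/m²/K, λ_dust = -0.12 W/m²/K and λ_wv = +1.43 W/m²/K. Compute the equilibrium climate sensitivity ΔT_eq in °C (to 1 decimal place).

4.0 °C

Net feedback parameter λ = (−3.1) + (-0.12) + (+1.43) = -1.79 W/m²/K.
ΔT = −F/λ = −7.1/(-1.79) = 4.0 °C.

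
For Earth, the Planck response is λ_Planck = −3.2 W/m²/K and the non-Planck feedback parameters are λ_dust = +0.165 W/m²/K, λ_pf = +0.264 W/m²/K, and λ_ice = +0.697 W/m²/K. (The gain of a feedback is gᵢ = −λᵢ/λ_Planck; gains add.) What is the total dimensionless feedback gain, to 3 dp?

Convert to gains: g_dust = 0.165/3.2 = 0.05156; g_pf = 0.264/3.2 = 0.0825; g_ice = 0.697/3.2 = 0.2178.
Total gain g = 0.35186.

0.352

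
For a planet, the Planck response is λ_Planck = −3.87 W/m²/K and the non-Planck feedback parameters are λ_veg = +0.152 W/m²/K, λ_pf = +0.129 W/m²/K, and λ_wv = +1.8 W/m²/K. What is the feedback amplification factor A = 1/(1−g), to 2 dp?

Convert to gains: g_veg = 0.152/3.87 = 0.03928; g_pf = 0.129/3.87 = 0.03333; g_wv = 1.8/3.87 = 0.4651.
Total gain g = 0.53771.
A = 1/(1 − 0.53771) = 2.16.

2.16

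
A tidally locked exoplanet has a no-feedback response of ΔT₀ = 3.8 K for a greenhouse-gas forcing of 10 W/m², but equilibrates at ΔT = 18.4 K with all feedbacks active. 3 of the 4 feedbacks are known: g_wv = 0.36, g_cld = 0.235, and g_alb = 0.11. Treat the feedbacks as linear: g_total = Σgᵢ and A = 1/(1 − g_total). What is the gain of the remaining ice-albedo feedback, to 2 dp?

0.09

Amplification A = ΔT/ΔT₀ = 18.4/3.8 = 4.842.
Total gain g = 1 − 1/A = 1 − 1/4.842 = 0.7935.
Known gains sum to 0.36 + 0.235 + 0.11 = 0.705.
g_ice = 0.7935 − 0.705 = 0.09.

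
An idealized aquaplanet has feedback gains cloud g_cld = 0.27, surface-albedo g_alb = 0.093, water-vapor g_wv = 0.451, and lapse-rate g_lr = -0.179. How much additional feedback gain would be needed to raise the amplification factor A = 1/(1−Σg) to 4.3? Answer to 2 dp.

0.13

Current total gain = 0.635.
Target gain for A = 4.3: g* = 1 − 1/4.3 = 0.7674.
Additional gain needed = 0.7674 − 0.635 = 0.13.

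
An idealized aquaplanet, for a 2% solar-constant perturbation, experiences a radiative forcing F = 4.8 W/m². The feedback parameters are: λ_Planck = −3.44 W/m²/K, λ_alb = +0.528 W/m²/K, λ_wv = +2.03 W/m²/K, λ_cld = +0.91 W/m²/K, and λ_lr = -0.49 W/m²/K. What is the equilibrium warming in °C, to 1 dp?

10.4 °C

Net feedback parameter λ = (−3.44) + (+0.528) + (+2.03) + (+0.91) + (-0.49) = -0.462 W/m²/K.
ΔT = −F/λ = −4.8/(-0.462) = 10.4 °C.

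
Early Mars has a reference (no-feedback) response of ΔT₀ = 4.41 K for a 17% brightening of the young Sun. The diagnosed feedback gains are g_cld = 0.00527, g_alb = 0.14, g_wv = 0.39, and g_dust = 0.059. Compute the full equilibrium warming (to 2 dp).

Total gain g = 0.00527 + 0.14 + 0.39 + 0.059 = 0.59427.
Amplification A = 1/(1 − 0.59427) = 2.465.
ΔT = 4.41 × 2.465 = 10.87 K.

10.87 K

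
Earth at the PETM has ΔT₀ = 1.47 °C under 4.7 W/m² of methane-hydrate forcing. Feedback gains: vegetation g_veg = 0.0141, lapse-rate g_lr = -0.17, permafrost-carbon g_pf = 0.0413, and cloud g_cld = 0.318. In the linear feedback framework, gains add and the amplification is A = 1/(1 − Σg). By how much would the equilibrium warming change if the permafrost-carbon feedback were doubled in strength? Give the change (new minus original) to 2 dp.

0.10 °C

Original: g = 0.2034, ΔT = 1.47/(1−0.2034) = 1.8453 °C.
With doubled permafrost-carbon: g' = 0.2447, ΔT' = 1.47/(1−0.2447) = 1.9462 °C.
Change = 1.9462 − 1.8453 = 0.10 °C.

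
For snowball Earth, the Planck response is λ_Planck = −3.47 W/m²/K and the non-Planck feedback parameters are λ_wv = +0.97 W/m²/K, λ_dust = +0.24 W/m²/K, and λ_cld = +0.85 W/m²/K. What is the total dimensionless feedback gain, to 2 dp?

0.59

Convert to gains: g_wv = 0.97/3.47 = 0.2795; g_dust = 0.24/3.47 = 0.06916; g_cld = 0.85/3.47 = 0.245.
Total gain g = 0.59366.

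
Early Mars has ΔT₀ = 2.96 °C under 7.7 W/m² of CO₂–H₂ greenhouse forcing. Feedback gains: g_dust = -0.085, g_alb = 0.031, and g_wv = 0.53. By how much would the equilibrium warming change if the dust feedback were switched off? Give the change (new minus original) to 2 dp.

Original: g = 0.476, ΔT = 2.96/(1−0.476) = 5.6489 °C.
Without dust: g' = 0.561, ΔT' = 2.96/(1−0.561) = 6.7426 °C.
Change = 6.7426 − 5.6489 = 1.09 °C.

1.09 °C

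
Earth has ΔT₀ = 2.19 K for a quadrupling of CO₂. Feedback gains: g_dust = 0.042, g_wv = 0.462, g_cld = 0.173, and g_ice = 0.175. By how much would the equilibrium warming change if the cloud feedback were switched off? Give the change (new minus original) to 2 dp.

-7.97 K

Original: g = 0.852, ΔT = 2.19/(1−0.852) = 14.7973 K.
Without cloud: g' = 0.679, ΔT' = 2.19/(1−0.679) = 6.8224 K.
Change = 6.8224 − 14.7973 = -7.97 K.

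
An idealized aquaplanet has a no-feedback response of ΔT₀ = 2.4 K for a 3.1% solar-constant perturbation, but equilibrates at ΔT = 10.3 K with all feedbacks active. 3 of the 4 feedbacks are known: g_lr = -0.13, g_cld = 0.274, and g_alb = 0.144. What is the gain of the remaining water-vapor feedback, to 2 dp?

Amplification A = ΔT/ΔT₀ = 10.3/2.4 = 4.292.
Total gain g = 1 − 1/A = 1 − 1/4.292 = 0.767.
Known gains sum to -0.13 + 0.274 + 0.144 = 0.288.
g_wv = 0.767 − 0.288 = 0.48.

0.48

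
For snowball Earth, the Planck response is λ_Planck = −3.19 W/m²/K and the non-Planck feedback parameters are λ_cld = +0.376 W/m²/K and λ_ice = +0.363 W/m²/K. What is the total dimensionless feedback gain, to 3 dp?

Convert to gains: g_cld = 0.376/3.19 = 0.1179; g_ice = 0.363/3.19 = 0.1138.
Total gain g = 0.2317.

0.232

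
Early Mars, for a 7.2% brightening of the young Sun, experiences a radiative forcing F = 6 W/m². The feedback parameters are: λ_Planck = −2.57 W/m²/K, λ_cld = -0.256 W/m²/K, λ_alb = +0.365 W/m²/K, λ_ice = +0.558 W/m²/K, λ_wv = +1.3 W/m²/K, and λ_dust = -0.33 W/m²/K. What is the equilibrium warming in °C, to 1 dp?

6.4 °C

Net feedback parameter λ = (−2.57) + (-0.256) + (+0.365) + (+0.558) + (+1.3) + (-0.33) = -0.933 W/m²/K.
ΔT = −F/λ = −6/(-0.933) = 6.4 °C.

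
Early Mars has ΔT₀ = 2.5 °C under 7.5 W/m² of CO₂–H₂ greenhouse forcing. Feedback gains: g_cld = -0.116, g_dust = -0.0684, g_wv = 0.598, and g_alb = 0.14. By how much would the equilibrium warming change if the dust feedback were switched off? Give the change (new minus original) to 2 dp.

Original: g = 0.5536, ΔT = 2.5/(1−0.5536) = 5.6004 °C.
Without dust: g' = 0.622, ΔT' = 2.5/(1−0.622) = 6.6138 °C.
Change = 6.6138 − 5.6004 = 1.01 °C.

1.01 °C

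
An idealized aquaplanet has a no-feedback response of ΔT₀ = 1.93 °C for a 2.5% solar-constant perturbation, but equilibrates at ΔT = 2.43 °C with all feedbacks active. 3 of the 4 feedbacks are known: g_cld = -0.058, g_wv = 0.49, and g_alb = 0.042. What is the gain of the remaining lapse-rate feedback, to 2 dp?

Amplification A = ΔT/ΔT₀ = 2.43/1.93 = 1.259.
Total gain g = 1 − 1/A = 1 − 1/1.259 = 0.2057.
Known gains sum to -0.058 + 0.49 + 0.042 = 0.474.
g_lr = 0.2057 − 0.474 = -0.27.

-0.27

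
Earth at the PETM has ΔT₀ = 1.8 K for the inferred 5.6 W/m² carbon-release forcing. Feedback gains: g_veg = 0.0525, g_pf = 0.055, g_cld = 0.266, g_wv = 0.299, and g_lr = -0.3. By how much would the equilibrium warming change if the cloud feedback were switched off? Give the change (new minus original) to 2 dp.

Original: g = 0.3725, ΔT = 1.8/(1−0.3725) = 2.8685 K.
Without cloud: g' = 0.1065, ΔT' = 1.8/(1−0.1065) = 2.0145 K.
Change = 2.0145 − 2.8685 = -0.85 K.

-0.85 K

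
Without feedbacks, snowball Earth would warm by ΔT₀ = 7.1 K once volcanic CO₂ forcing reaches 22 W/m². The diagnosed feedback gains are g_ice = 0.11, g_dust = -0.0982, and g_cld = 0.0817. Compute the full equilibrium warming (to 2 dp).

Total gain g = 0.11 − 0.0982 + 0.0817 = 0.0935.
Amplification A = 1/(1 − 0.0935) = 1.103.
ΔT = 7.1 × 1.103 = 7.83 K.

7.83 K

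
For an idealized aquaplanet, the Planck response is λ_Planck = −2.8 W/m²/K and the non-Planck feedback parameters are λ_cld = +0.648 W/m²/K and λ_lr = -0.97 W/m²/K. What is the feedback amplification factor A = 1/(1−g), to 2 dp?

0.90

Convert to gains: g_cld = 0.648/2.8 = 0.2314; g_lr = -0.97/2.8 = -0.3464.
Total gain g = -0.115.
A = 1/(1 + 0.115) = 0.90.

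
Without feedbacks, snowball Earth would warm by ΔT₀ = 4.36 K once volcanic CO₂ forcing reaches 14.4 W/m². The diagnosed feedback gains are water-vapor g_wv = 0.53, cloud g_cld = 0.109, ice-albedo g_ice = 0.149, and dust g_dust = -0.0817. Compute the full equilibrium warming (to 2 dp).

Total gain g = 0.53 + 0.109 + 0.149 − 0.0817 = 0.7063.
Amplification A = 1/(1 − 0.7063) = 3.405.
ΔT = 4.36 × 3.405 = 14.85 K.

14.85 K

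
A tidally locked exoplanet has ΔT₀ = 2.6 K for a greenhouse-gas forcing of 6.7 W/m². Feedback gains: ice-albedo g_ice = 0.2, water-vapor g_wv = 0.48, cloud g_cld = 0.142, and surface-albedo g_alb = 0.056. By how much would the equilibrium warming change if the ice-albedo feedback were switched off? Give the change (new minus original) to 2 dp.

-13.24 K

Original: g = 0.878, ΔT = 2.6/(1−0.878) = 21.3115 K.
Without ice-albedo: g' = 0.678, ΔT' = 2.6/(1−0.678) = 8.0745 K.
Change = 8.0745 − 21.3115 = -13.24 K.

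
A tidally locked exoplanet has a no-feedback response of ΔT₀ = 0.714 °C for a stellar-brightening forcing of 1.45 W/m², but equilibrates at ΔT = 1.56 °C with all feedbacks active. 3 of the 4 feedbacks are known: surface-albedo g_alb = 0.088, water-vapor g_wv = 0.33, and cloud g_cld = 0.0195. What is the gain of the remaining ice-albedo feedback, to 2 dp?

0.10

Amplification A = ΔT/ΔT₀ = 1.56/0.714 = 2.185.
Total gain g = 1 − 1/A = 1 − 1/2.185 = 0.5423.
Known gains sum to 0.088 + 0.33 + 0.0195 = 0.4375.
g_ice = 0.5423 − 0.4375 = 0.10.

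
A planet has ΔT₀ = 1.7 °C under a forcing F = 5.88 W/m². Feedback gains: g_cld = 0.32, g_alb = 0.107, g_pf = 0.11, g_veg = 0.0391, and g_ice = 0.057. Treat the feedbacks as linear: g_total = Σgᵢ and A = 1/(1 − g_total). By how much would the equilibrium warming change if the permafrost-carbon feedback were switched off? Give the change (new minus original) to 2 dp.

-1.07 °C

Original: g = 0.6331, ΔT = 1.7/(1−0.6331) = 4.6334 °C.
Without permafrost-carbon: g' = 0.5231, ΔT' = 1.7/(1−0.5231) = 3.5647 °C.
Change = 3.5647 − 4.6334 = -1.07 °C.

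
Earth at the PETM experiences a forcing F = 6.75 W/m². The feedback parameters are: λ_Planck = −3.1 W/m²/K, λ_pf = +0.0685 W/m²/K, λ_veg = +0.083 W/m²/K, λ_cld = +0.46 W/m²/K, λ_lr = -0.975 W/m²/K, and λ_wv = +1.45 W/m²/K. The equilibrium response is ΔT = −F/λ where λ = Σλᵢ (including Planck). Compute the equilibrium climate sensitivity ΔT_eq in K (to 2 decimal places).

Net feedback parameter λ = (−3.1) + (+0.0685) + (+0.083) + (+0.46) + (-0.975) + (+1.45) = -2.0135 W/m²/K.
ΔT = −F/λ = −6.75/(-2.0135) = 3.35 K.

3.35 K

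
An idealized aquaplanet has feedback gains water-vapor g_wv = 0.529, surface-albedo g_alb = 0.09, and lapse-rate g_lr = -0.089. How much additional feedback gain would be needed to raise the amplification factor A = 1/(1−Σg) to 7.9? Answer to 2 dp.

0.34

Current total gain = 0.53.
Target gain for A = 7.9: g* = 1 − 1/7.9 = 0.8734.
Additional gain needed = 0.8734 − 0.53 = 0.34.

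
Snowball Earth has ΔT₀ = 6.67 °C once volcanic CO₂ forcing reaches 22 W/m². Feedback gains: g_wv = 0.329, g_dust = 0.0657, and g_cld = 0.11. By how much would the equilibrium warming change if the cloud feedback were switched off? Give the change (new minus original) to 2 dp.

Original: g = 0.5047, ΔT = 6.67/(1−0.5047) = 13.4666 °C.
Without cloud: g' = 0.3947, ΔT' = 6.67/(1−0.3947) = 11.0193 °C.
Change = 11.0193 − 13.4666 = -2.45 °C.

-2.45 °C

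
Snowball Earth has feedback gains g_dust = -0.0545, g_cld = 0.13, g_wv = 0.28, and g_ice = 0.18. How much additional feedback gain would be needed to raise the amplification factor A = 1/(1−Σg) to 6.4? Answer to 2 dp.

Current total gain = 0.5355.
Target gain for A = 6.4: g* = 1 − 1/6.4 = 0.8438.
Additional gain needed = 0.8438 − 0.5355 = 0.31.

0.31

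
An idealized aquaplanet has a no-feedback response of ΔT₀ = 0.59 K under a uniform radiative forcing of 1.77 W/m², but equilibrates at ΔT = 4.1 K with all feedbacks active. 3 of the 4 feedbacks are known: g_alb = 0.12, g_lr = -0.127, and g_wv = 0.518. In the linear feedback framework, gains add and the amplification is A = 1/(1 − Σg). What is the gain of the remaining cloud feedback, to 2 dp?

0.35

Amplification A = ΔT/ΔT₀ = 4.1/0.59 = 6.949.
Total gain g = 1 − 1/A = 1 − 1/6.949 = 0.8561.
Known gains sum to 0.12 − 0.127 + 0.518 = 0.511.
g_cld = 0.8561 − 0.511 = 0.35.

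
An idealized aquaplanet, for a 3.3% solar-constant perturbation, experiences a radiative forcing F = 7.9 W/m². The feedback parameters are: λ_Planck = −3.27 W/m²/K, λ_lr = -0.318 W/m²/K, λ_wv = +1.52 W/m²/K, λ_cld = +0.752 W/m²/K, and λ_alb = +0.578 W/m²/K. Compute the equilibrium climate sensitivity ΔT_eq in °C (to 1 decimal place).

10.7 °C

Net feedback parameter λ = (−3.27) + (-0.318) + (+1.52) + (+0.752) + (+0.578) = -0.738 W/m²/K.
ΔT = −F/λ = −7.9/(-0.738) = 10.7 °C.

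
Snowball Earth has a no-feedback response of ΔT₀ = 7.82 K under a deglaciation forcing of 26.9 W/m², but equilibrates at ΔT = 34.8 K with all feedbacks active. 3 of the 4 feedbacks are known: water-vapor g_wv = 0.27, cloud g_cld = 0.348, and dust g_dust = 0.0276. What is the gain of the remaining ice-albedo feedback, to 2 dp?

0.13

Amplification A = ΔT/ΔT₀ = 34.8/7.82 = 4.45.
Total gain g = 1 − 1/A = 1 − 1/4.45 = 0.7753.
Known gains sum to 0.27 + 0.348 + 0.0276 = 0.6456.
g_ice = 0.7753 − 0.6456 = 0.13.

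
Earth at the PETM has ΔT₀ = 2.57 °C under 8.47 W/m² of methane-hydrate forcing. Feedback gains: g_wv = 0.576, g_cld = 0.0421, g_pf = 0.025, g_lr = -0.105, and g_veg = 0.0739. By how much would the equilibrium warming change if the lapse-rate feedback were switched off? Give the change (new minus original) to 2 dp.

2.46 °C

Original: g = 0.612, ΔT = 2.57/(1−0.612) = 6.6237 °C.
Without lapse-rate: g' = 0.717, ΔT' = 2.57/(1−0.717) = 9.0813 °C.
Change = 9.0813 − 6.6237 = 2.46 °C.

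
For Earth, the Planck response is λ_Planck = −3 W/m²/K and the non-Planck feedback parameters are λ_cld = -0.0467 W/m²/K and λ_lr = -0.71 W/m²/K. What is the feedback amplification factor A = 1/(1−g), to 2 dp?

Convert to gains: g_cld = -0.0467/3 = -0.01557; g_lr = -0.71/3 = -0.2367.
Total gain g = -0.25227.
A = 1/(1 + 0.25227) = 0.80.

0.80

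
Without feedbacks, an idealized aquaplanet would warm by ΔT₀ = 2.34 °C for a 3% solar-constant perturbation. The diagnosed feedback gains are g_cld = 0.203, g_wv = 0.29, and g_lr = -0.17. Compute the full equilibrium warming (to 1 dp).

3.5 °C

Total gain g = 0.203 + 0.29 − 0.17 = 0.323.
Amplification A = 1/(1 − 0.323) = 1.477.
ΔT = 2.34 × 1.477 = 3.5 °C.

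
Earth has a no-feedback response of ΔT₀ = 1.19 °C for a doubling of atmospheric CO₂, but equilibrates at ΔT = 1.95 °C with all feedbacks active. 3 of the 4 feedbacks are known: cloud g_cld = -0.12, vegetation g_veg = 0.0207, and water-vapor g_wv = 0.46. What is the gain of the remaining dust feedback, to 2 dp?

Amplification A = ΔT/ΔT₀ = 1.95/1.19 = 1.639.
Total gain g = 1 − 1/A = 1 − 1/1.639 = 0.3899.
Known gains sum to -0.12 + 0.0207 + 0.46 = 0.3607.
g_dust = 0.3899 − 0.3607 = 0.03.

0.03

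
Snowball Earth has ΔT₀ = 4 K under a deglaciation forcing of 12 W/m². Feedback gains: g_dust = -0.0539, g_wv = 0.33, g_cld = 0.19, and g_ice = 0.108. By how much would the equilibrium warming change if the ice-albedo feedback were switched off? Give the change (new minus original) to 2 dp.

-1.90 K

Original: g = 0.5741, ΔT = 4/(1−0.5741) = 9.3919 K.
Without ice-albedo: g' = 0.4661, ΔT' = 4/(1−0.4661) = 7.4920 K.
Change = 7.4920 − 9.3919 = -1.90 K.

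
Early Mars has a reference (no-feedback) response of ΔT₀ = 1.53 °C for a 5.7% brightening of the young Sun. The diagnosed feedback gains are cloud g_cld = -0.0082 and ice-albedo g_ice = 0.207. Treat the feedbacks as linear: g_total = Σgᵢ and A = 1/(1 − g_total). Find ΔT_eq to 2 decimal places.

Total gain g = -0.0082 + 0.207 = 0.1988.
Amplification A = 1/(1 − 0.1988) = 1.248.
ΔT = 1.53 × 1.248 = 1.91 °C.

1.91 °C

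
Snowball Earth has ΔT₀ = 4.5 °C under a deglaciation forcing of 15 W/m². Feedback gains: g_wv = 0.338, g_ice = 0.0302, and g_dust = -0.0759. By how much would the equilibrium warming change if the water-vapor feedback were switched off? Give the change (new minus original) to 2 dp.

-2.06 °C

Original: g = 0.2923, ΔT = 4.5/(1−0.2923) = 6.3586 °C.
Without water-vapor: g' = -0.0457, ΔT' = 4.5/(1+0.0457) = 4.3033 °C.
Change = 4.3033 − 6.3586 = -2.06 °C.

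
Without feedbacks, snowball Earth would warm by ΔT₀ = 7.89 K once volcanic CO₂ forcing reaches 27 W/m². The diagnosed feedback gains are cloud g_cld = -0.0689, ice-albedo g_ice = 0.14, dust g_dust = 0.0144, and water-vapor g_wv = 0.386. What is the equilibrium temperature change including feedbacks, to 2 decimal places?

14.93 K

Total gain g = -0.0689 + 0.14 + 0.0144 + 0.386 = 0.4715.
Amplification A = 1/(1 − 0.4715) = 1.892.
ΔT = 7.89 × 1.892 = 14.93 K.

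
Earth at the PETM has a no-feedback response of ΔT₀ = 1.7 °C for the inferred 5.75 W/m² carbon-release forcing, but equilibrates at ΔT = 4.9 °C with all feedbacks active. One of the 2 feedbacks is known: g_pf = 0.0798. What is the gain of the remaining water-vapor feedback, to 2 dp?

Amplification A = ΔT/ΔT₀ = 4.9/1.7 = 2.882.
Total gain g = 1 − 1/A = 1 − 1/2.882 = 0.653.
The known gain is 0.0798.
g_wv = 0.653 − 0.0798 = 0.57.

0.57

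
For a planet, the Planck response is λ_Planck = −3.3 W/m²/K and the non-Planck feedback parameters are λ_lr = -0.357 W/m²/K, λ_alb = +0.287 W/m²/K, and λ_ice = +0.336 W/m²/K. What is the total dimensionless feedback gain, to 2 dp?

Convert to gains: g_lr = -0.357/3.3 = -0.1082; g_alb = 0.287/3.3 = 0.08697; g_ice = 0.336/3.3 = 0.1018.
Total gain g = 0.08057.

0.08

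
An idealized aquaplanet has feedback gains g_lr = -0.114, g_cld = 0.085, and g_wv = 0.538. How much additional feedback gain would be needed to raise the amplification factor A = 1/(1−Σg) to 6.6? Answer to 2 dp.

Current total gain = 0.509.
Target gain for A = 6.6: g* = 1 − 1/6.6 = 0.8485.
Additional gain needed = 0.8485 − 0.509 = 0.34.

0.34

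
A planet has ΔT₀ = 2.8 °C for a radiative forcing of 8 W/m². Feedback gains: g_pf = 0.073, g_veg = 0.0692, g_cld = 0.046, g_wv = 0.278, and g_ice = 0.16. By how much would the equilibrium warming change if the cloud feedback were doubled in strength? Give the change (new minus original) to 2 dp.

Original: g = 0.6262, ΔT = 2.8/(1−0.6262) = 7.4906 °C.
With doubled cloud: g' = 0.6722, ΔT' = 2.8/(1−0.6722) = 8.5418 °C.
Change = 8.5418 − 7.4906 = 1.05 °C.

1.05 °C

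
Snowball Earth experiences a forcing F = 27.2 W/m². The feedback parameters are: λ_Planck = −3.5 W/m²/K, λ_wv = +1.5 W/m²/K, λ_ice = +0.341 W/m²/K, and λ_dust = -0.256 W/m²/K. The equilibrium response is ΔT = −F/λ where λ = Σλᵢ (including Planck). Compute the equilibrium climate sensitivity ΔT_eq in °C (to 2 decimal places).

Net feedback parameter λ = (−3.5) + (+1.5) + (+0.341) + (-0.256) = -1.915 W/m²/K.
ΔT = −F/λ = −27.2/(-1.915) = 14.20 °C.

14.20 °C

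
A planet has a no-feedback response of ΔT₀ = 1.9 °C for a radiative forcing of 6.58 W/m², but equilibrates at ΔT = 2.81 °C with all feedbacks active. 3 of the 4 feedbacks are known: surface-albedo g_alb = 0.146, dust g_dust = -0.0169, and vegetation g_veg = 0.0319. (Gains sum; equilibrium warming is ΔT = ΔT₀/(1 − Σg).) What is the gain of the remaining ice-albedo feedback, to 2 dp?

Amplification A = ΔT/ΔT₀ = 2.81/1.9 = 1.479.
Total gain g = 1 − 1/A = 1 − 1/1.479 = 0.3239.
Known gains sum to 0.146 − 0.0169 + 0.0319 = 0.161.
g_ice = 0.3239 − 0.161 = 0.16.

0.16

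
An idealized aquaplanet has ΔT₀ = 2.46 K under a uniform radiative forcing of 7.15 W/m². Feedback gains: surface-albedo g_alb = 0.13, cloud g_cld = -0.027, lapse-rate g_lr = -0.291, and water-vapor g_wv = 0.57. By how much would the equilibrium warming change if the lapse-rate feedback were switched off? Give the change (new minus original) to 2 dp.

3.54 K

Original: g = 0.382, ΔT = 2.46/(1−0.382) = 3.9806 K.
Without lapse-rate: g' = 0.673, ΔT' = 2.46/(1−0.673) = 7.5229 K.
Change = 7.5229 − 3.9806 = 3.54 K.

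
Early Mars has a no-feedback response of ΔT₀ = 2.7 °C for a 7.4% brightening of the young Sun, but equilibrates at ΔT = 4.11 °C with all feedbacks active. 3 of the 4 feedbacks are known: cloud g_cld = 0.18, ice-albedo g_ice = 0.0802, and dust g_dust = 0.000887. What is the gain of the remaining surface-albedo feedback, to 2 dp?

Amplification A = ΔT/ΔT₀ = 4.11/2.7 = 1.522.
Total gain g = 1 − 1/A = 1 − 1/1.522 = 0.343.
Known gains sum to 0.18 + 0.0802 + 0.000887 = 0.261087.
g_alb = 0.343 − 0.261087 = 0.08.

0.08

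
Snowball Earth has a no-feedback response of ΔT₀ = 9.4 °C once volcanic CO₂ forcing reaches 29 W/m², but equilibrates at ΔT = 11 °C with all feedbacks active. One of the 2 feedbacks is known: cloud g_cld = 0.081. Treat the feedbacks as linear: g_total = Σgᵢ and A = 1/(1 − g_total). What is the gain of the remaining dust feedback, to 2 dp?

Amplification A = ΔT/ΔT₀ = 11/9.4 = 1.17.
Total gain g = 1 − 1/A = 1 − 1/1.17 = 0.1453.
The known gain is 0.081.
g_dust = 0.1453 − 0.081 = 0.06.

0.06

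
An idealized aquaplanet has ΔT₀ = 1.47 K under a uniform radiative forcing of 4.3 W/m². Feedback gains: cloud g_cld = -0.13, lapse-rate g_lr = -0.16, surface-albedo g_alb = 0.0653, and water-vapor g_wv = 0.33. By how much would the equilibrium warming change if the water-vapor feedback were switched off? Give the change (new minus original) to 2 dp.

Original: g = 0.1053, ΔT = 1.47/(1−0.1053) = 1.6430 K.
Without water-vapor: g' = -0.2247, ΔT' = 1.47/(1+0.2247) = 1.2003 K.
Change = 1.2003 − 1.6430 = -0.44 K.

-0.44 K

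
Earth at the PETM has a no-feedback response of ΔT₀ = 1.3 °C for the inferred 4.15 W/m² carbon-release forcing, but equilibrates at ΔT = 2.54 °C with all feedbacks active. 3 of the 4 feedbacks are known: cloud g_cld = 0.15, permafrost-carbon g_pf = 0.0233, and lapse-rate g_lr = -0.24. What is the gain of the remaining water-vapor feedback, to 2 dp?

0.55

Amplification A = ΔT/ΔT₀ = 2.54/1.3 = 1.954.
Total gain g = 1 − 1/A = 1 − 1/1.954 = 0.4882.
Known gains sum to 0.15 + 0.0233 − 0.24 = -0.0667.
g_wv = 0.4882 + 0.0667 = 0.55.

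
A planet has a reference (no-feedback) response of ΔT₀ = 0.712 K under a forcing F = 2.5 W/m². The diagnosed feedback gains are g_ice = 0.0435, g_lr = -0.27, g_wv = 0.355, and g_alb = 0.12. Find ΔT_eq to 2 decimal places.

0.95 K

Total gain g = 0.0435 − 0.27 + 0.355 + 0.12 = 0.2485.
Amplification A = 1/(1 − 0.2485) = 1.331.
ΔT = 0.712 × 1.331 = 0.95 K.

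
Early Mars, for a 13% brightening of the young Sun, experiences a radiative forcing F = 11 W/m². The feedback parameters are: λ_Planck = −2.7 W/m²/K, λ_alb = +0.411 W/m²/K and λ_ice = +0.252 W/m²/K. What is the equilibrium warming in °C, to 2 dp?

5.40 °C

Net feedback parameter λ = (−2.7) + (+0.411) + (+0.252) = -2.037 W/m²/K.
ΔT = −F/λ = −11/(-2.037) = 5.40 °C.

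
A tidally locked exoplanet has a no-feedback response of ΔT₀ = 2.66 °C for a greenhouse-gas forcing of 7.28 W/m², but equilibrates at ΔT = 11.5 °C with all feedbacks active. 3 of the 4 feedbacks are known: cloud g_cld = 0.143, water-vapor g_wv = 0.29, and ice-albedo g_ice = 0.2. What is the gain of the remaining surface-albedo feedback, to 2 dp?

Amplification A = ΔT/ΔT₀ = 11.5/2.66 = 4.323.
Total gain g = 1 − 1/A = 1 − 1/4.323 = 0.7687.
Known gains sum to 0.143 + 0.29 + 0.2 = 0.633.
g_alb = 0.7687 − 0.633 = 0.14.

0.14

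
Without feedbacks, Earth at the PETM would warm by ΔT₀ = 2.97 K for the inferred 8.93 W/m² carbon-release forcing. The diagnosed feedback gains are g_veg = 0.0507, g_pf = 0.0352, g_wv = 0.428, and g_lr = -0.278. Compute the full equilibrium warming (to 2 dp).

3.89 K

Total gain g = 0.0507 + 0.0352 + 0.428 − 0.278 = 0.2359.
Amplification A = 1/(1 − 0.2359) = 1.309.
ΔT = 2.97 × 1.309 = 3.89 K.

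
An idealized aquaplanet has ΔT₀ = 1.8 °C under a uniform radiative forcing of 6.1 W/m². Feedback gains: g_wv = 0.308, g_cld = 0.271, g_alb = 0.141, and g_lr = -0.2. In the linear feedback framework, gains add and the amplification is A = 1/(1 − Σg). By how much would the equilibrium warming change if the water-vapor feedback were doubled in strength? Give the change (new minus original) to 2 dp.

Original: g = 0.52, ΔT = 1.8/(1−0.52) = 3.7500 °C.
With doubled water-vapor: g' = 0.828, ΔT' = 1.8/(1−0.828) = 10.4651 °C.
Change = 10.4651 − 3.7500 = 6.72 °C.

6.72 °C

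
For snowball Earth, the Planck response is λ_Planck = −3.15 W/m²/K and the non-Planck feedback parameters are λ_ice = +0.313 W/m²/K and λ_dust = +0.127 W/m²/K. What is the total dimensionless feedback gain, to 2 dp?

Convert to gains: g_ice = 0.313/3.15 = 0.09937; g_dust = 0.127/3.15 = 0.04032.
Total gain g = 0.13969.

0.14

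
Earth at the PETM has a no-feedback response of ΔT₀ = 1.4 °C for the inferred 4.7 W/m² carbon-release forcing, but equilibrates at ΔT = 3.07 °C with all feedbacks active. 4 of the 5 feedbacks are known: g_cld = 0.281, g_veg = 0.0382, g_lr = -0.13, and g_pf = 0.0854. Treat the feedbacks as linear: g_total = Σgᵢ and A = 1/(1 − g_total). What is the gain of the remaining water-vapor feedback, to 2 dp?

0.27

Amplification A = ΔT/ΔT₀ = 3.07/1.4 = 2.193.
Total gain g = 1 − 1/A = 1 − 1/2.193 = 0.544.
Known gains sum to 0.281 + 0.0382 − 0.13 + 0.0854 = 0.2746.
g_wv = 0.544 − 0.2746 = 0.27.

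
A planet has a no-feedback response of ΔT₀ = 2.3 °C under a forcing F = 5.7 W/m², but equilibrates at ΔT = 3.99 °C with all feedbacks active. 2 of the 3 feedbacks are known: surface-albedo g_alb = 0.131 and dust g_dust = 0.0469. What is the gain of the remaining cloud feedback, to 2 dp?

Amplification A = ΔT/ΔT₀ = 3.99/2.3 = 1.735.
Total gain g = 1 − 1/A = 1 − 1/1.735 = 0.4236.
Known gains sum to 0.131 + 0.0469 = 0.1779.
g_cld = 0.4236 − 0.1779 = 0.25.

0.25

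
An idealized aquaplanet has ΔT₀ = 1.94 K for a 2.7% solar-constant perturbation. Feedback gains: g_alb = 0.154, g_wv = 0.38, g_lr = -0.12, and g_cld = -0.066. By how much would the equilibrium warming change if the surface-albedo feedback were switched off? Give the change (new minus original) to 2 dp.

Original: g = 0.348, ΔT = 1.94/(1−0.348) = 2.9755 K.
Without surface-albedo: g' = 0.194, ΔT' = 1.94/(1−0.194) = 2.4069 K.
Change = 2.4069 − 2.9755 = -0.57 K.

-0.57 K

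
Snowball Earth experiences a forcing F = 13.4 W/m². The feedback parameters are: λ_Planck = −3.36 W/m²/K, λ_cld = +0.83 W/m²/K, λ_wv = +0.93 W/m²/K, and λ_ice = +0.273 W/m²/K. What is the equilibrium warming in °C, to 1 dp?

10.1 °C

Net feedback parameter λ = (−3.36) + (+0.83) + (+0.93) + (+0.273) = -1.327 W/m²/K.
ΔT = −F/λ = −13.4/(-1.327) = 10.1 °C.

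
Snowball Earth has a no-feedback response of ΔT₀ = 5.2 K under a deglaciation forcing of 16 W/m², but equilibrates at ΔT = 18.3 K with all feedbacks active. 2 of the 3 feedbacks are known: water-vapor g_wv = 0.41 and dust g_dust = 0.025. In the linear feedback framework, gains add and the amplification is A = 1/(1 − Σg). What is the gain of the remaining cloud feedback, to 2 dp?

0.28

Amplification A = ΔT/ΔT₀ = 18.3/5.2 = 3.519.
Total gain g = 1 − 1/A = 1 − 1/3.519 = 0.7158.
Known gains sum to 0.41 + 0.025 = 0.435.
g_cld = 0.7158 − 0.435 = 0.28.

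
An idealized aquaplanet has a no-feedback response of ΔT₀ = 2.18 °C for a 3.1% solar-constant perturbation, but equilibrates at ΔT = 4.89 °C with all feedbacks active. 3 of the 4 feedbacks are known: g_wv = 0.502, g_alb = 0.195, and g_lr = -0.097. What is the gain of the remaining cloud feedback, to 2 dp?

-0.05

Amplification A = ΔT/ΔT₀ = 4.89/2.18 = 2.243.
Total gain g = 1 − 1/A = 1 − 1/2.243 = 0.5542.
Known gains sum to 0.502 + 0.195 − 0.097 = 0.6.
g_cld = 0.5542 − 0.6 = -0.05.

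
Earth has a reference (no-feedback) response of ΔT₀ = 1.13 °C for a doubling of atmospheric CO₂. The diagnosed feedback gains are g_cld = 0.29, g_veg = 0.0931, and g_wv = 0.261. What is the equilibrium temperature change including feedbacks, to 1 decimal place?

3.2 °C

Total gain g = 0.29 + 0.0931 + 0.261 = 0.6441.
Amplification A = 1/(1 − 0.6441) = 2.81.
ΔT = 1.13 × 2.81 = 3.2 °C.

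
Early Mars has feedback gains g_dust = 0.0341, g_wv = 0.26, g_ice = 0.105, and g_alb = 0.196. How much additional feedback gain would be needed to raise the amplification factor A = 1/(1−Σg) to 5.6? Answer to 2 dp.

Current total gain = 0.5951.
Target gain for A = 5.6: g* = 1 − 1/5.6 = 0.8214.
Additional gain needed = 0.8214 − 0.5951 = 0.23.

0.23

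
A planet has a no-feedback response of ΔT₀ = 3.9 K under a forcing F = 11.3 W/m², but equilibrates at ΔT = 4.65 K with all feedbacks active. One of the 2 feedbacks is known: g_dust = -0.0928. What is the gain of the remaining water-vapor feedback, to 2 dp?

Amplification A = ΔT/ΔT₀ = 4.65/3.9 = 1.192.
Total gain g = 1 − 1/A = 1 − 1/1.192 = 0.1611.
The known gain is -0.0928.
g_wv = 0.1611 + 0.0928 = 0.25.

0.25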